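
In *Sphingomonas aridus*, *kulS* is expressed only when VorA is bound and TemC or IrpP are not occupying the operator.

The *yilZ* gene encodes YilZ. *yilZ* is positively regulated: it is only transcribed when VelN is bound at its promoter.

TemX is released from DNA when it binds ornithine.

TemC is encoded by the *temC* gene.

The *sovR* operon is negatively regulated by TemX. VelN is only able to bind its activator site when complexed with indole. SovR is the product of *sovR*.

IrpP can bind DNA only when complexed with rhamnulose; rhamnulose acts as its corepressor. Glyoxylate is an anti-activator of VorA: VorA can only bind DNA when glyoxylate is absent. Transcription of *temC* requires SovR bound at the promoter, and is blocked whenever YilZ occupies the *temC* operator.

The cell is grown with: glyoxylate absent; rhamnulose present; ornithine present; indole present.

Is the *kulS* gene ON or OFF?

Indole is present, so VelN is active.
No repressor is bound and VelN is active, so *yilZ* is transcribed.
So YilZ is produced and active.
Ornithine is present, so TemX is inactive.
With no repressor bound, *sovR* is transcribed.
So SovR is produced and active.
With repressor YilZ bound, *temC* is not transcribed.
So TemC is not produced.
Rhamnulose is present, so IrpP is active.
Glyoxylate is absent, so VorA is active.
With repressor IrpP bound, *kulS* is not transcribed.

OFF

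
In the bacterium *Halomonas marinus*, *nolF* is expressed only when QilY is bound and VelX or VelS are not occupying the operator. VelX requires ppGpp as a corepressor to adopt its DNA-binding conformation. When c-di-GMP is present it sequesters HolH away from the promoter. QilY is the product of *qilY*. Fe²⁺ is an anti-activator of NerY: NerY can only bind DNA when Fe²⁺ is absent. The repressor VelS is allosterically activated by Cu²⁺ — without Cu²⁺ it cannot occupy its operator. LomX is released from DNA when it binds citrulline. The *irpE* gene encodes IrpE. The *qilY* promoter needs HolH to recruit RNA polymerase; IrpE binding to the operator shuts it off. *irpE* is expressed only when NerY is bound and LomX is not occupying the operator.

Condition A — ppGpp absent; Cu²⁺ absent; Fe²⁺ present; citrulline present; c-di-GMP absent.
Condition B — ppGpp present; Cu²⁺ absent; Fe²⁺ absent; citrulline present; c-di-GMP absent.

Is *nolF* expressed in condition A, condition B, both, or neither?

A only

Condition A:
ppGpp is absent, so VelX is inactive.
Cu²⁺ is absent, so VelS is inactive.
Fe²⁺ is present, so NerY is inactive.
Citrulline is present, so LomX is inactive.
Required activator NerY is absent, so *irpE* is not transcribed.
So IrpE is not produced.
c-di-GMP is absent, so HolH is active.
No repressor is bound and HolH is active, so *qilY* is transcribed.
So QilY is produced and active.
No repressor is bound and QilY is active, so *nolF* is transcribed.
→ *nolF* is ON in A.
Condition B:
ppGpp is present, so VelX is active.
Cu²⁺ is absent, so VelS is inactive.
Fe²⁺ is absent, so NerY is active.
Citrulline is present, so LomX is inactive.
No repressor is bound and NerY is active, so *irpE* is transcribed.
So IrpE is produced and active.
c-di-GMP is absent, so HolH is active.
With repressor IrpE bound, *qilY* is not transcribed.
So QilY is not produced.
With repressor VelX bound, *nolF* is not transcribed.
→ *nolF* is OFF in B.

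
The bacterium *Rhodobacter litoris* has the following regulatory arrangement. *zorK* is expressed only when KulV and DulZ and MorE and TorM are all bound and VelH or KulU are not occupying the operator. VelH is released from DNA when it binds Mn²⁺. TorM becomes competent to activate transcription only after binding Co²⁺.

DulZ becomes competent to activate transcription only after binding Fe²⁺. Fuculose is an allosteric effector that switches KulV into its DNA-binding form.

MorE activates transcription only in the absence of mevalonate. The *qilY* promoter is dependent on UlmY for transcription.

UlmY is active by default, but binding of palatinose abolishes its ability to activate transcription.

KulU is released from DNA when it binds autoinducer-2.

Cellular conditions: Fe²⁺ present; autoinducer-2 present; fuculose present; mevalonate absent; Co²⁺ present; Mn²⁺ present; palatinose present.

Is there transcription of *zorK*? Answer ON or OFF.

Mn²⁺ is present, so VelH is inactive.
Fuculose is present, so KulV is active.
Autoinducer-2 is present, so KulU is inactive.
Fe²⁺ is present, so DulZ is active.
Mevalonate is absent, so MorE is active.
Co²⁺ is present, so TorM is active.
No repressor is bound and KulV and DulZ and MorE and TorM are active, so *zorK* is transcribed.

ON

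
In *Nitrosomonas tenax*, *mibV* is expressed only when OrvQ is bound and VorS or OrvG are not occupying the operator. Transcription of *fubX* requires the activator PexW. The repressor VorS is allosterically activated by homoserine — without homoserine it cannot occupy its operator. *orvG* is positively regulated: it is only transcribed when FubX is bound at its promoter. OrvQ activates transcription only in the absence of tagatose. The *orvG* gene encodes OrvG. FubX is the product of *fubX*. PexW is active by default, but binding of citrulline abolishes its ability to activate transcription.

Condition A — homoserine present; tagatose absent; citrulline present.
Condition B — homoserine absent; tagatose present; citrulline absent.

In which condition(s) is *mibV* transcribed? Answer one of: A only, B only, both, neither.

neither

Condition A:
Homoserine is present, so VorS is active.
Tagatose is absent, so OrvQ is active.
Citrulline is present, so PexW is inactive.
Required activator PexW is absent, so *fubX* is not transcribed.
So FubX is not produced.
Required activator FubX is absent, so *orvG* is not transcribed.
So OrvG is not produced.
With repressor VorS bound, *mibV* is not transcribed.
→ *mibV* is OFF in A.
Condition B:
Homoserine is absent, so VorS is inactive.
Tagatose is present, so OrvQ is inactive.
Citrulline is absent, so PexW is active.
No repressor is bound and PexW is active, so *fubX* is transcribed.
So FubX is produced and active.
No repressor is bound and FubX is active, so *orvG* is transcribed.
So OrvG is produced and active.
With repressor OrvG bound, *mibV* is not transcribed.
→ *mibV* is OFF in B.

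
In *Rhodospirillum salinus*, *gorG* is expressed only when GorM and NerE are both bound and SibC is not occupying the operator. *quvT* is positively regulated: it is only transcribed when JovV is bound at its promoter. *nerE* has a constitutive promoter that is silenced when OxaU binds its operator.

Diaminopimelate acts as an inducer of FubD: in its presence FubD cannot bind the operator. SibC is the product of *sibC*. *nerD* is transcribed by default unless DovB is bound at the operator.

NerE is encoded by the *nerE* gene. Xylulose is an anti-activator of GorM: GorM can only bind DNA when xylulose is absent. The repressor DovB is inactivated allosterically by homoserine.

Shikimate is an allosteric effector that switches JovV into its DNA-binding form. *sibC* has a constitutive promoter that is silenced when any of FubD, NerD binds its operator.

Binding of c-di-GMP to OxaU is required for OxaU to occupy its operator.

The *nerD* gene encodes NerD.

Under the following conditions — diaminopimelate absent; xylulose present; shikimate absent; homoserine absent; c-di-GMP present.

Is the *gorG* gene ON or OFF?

Diaminopimelate is absent, so FubD is active.
Homoserine is absent, so DovB is active.
With repressor DovB bound, *nerD* is not transcribed.
So NerD is not produced.
With repressor FubD bound, *sibC* is not transcribed.
So SibC is not produced.
Xylulose is present, so GorM is inactive.
c-di-GMP is present, so OxaU is active.
With repressor OxaU bound, *nerE* is not transcribed.
So NerE is not produced.
Required activator GorM is absent, so *gorG* is not transcribed.

OFF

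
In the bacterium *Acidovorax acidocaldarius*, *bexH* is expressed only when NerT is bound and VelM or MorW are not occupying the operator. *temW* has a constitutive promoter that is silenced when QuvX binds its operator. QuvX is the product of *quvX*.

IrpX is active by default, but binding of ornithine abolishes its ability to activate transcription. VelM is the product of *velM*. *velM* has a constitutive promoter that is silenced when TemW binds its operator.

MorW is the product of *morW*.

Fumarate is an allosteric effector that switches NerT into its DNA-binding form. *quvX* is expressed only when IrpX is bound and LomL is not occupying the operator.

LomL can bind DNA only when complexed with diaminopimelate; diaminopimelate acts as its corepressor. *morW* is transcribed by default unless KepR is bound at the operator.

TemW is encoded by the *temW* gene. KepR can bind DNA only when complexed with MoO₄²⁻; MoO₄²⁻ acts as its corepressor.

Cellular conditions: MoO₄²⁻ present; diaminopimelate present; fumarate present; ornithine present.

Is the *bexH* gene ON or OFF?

ON

Diaminopimelate is present, so LomL is active.
Ornithine is present, so IrpX is inactive.
With repressor LomL bound, *quvX* is not transcribed.
So QuvX is not produced.
With no repressor bound, *temW* is transcribed.
So TemW is produced and active.
With repressor TemW bound, *velM* is not transcribed.
So VelM is not produced.
Fumarate is present, so NerT is active.
MoO₄²⁻ is present, so KepR is active.
With repressor KepR bound, *morW* is not transcribed.
So MorW is not produced.
No repressor is bound and NerT is active, so *bexH* is transcribed.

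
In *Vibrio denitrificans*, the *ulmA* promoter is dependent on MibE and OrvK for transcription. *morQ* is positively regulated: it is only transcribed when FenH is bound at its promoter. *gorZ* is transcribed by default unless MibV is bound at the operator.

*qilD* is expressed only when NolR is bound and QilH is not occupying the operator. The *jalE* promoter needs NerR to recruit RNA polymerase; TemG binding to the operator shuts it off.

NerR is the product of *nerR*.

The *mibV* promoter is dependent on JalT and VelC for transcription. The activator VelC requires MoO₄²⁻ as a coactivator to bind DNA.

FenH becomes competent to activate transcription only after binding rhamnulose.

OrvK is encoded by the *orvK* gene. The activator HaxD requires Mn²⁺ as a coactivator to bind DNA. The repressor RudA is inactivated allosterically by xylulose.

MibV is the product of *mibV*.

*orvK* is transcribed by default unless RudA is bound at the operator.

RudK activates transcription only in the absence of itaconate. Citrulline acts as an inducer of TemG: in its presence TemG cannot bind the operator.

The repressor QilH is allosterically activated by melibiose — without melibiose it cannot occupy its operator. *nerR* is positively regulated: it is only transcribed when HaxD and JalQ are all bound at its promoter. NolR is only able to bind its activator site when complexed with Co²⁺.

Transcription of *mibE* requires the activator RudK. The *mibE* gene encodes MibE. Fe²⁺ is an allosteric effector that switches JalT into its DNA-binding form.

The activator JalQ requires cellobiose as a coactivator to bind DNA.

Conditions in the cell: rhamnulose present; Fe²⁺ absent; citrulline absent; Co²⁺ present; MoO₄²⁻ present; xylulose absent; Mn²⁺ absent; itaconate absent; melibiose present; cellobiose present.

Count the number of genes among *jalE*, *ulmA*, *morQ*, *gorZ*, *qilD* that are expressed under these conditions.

Mn²⁺ is absent, so HaxD is inactive.
Cellobiose is present, so JalQ is active.
Required activator HaxD is absent, so *nerR* is not transcribed.
So NerR is not produced.
Citrulline is absent, so TemG is active.
With repressor TemG bound, *jalE* is not transcribed.
→ *jalE* is OFF.
Itaconate is absent, so RudK is active.
No repressor is bound and RudK is active, so *mibE* is transcribed.
So MibE is produced and active.
Xylulose is absent, so RudA is active.
With repressor RudA bound, *orvK* is not transcribed.
So OrvK is not produced.
Required activator OrvK is absent, so *ulmA* is not transcribed.
→ *ulmA* is OFF.
Rhamnulose is present, so FenH is active.
No repressor is bound and FenH is active, so *morQ* is transcribed.
→ *morQ* is ON.
Fe²⁺ is absent, so JalT is inactive.
MoO₄²⁻ is present, so VelC is active.
Required activator JalT is absent, so *mibV* is not transcribed.
So MibV is not produced.
With no repressor bound, *gorZ* is transcribed.
→ *gorZ* is ON.
Melibiose is present, so QilH is active.
Co²⁺ is present, so NolR is active.
With repressor QilH bound, *qilD* is not transcribed.
→ *qilD* is OFF.
2 of the 5 genes are transcribed.

2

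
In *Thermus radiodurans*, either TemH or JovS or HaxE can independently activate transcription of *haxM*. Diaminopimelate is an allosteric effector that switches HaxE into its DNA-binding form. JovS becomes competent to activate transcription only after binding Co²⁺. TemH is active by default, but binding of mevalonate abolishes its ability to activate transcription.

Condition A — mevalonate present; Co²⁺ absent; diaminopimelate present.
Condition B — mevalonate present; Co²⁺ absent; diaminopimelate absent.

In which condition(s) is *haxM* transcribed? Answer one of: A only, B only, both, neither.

A only

Condition A:
Mevalonate is present, so TemH is inactive.
Co²⁺ is absent, so JovS is inactive.
Diaminopimelate is present, so HaxE is active.
Activator HaxE is present, so *haxM* is transcribed.
→ *haxM* is ON in A.
Condition B:
Mevalonate is present, so TemH is inactive.
Co²⁺ is absent, so JovS is inactive.
Diaminopimelate is absent, so HaxE is inactive.
No activator is available at the *haxM* promoter, so *haxM* is not transcribed.
→ *haxM* is OFF in B.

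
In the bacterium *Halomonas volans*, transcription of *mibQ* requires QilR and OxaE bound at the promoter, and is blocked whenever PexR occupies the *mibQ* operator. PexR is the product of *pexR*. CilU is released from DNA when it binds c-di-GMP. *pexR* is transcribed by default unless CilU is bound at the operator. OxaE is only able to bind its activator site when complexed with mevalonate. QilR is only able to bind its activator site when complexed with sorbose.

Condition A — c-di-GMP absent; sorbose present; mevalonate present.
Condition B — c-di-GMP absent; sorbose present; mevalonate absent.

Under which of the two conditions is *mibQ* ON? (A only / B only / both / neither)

A only

Condition A:
c-di-GMP is absent, so CilU is active.
With repressor CilU bound, *pexR* is not transcribed.
So PexR is not produced.
Sorbose is present, so QilR is active.
Mevalonate is present, so OxaE is active.
No repressor is bound and QilR and OxaE are active, so *mibQ* is transcribed.
→ *mibQ* is ON in A.
Condition B:
c-di-GMP is absent, so CilU is active.
With repressor CilU bound, *pexR* is not transcribed.
So PexR is not produced.
Sorbose is present, so QilR is active.
Mevalonate is absent, so OxaE is inactive.
Required activator OxaE is absent, so *mibQ* is not transcribed.
→ *mibQ* is OFF in B.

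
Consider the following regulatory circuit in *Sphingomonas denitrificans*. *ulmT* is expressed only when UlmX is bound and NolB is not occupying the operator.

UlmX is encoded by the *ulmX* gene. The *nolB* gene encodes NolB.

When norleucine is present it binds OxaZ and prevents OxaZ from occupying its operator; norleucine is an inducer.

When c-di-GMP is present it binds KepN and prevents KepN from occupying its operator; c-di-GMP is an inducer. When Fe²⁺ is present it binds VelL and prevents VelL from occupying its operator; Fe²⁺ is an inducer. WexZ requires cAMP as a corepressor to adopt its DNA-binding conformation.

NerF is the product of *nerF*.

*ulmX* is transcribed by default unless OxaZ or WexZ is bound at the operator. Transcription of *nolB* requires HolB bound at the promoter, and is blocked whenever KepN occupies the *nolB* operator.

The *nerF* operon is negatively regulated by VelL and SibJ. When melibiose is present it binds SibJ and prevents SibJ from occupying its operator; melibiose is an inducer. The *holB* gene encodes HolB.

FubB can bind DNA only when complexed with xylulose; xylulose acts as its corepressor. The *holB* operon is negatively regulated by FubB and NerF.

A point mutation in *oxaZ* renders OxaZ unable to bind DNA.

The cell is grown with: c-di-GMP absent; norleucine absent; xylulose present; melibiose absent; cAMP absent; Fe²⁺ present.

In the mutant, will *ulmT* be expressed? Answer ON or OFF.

ON

Xylulose is present, so FubB is active.
Fe²⁺ is present, so VelL is inactive.
Melibiose is absent, so SibJ is active.
With repressor SibJ bound, *nerF* is not transcribed.
So NerF is not produced.
With repressor FubB bound, *holB* is not transcribed.
So HolB is not produced.
c-di-GMP is absent, so KepN is active.
With repressor KepN bound, *nolB* is not transcribed.
So NolB is not produced.
OxaZ is non-functional in this strain, so it has no effect.
cAMP is absent, so WexZ is inactive.
With no repressor bound, *ulmX* is transcribed.
So UlmX is produced and active.
No repressor is bound and UlmX is active, so *ulmT* is transcribed.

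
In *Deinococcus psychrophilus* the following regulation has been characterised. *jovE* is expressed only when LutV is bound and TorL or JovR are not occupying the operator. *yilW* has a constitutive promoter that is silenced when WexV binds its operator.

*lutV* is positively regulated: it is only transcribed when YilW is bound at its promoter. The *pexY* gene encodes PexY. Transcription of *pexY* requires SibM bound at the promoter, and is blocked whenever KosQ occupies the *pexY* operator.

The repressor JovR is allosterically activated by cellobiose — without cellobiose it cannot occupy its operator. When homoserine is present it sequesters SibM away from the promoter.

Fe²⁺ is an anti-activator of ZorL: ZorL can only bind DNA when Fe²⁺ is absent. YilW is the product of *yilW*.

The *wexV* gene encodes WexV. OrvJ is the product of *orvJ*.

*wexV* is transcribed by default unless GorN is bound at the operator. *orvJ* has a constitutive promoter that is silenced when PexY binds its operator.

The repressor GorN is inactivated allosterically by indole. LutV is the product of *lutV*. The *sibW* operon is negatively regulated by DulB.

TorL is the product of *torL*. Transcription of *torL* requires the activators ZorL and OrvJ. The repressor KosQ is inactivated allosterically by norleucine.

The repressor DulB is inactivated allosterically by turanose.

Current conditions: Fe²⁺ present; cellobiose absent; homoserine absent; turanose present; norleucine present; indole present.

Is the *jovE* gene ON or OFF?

Indole is present, so GorN is inactive.
With no repressor bound, *wexV* is transcribed.
So WexV is produced and active.
With repressor WexV bound, *yilW* is not transcribed.
So YilW is not produced.
Required activator YilW is absent, so *lutV* is not transcribed.
So LutV is not produced.
Fe²⁺ is present, so ZorL is inactive.
Homoserine is absent, so SibM is active.
Norleucine is present, so KosQ is inactive.
No repressor is bound and SibM is active, so *pexY* is transcribed.
So PexY is produced and active.
With repressor PexY bound, *orvJ* is not transcribed.
So OrvJ is not produced.
Required activator ZorL is absent, so *torL* is not transcribed.
So TorL is not produced.
Cellobiose is absent, so JovR is inactive.
Required activator LutV is absent, so *jovE* is not transcribed.

OFF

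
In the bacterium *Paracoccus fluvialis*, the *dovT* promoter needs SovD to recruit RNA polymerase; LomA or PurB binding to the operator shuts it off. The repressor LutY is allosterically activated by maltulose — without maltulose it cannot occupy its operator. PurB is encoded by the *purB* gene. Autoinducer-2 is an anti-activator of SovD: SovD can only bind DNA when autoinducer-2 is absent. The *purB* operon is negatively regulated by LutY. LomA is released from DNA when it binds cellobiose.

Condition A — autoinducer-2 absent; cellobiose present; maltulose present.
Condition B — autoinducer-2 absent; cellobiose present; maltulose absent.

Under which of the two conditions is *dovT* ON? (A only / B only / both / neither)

A only

Condition A:
Autoinducer-2 is absent, so SovD is active.
Cellobiose is present, so LomA is inactive.
Maltulose is present, so LutY is active.
With repressor LutY bound, *purB* is not transcribed.
So PurB is not produced.
No repressor is bound and SovD is active, so *dovT* is transcribed.
→ *dovT* is ON in A.
Condition B:
Autoinducer-2 is absent, so SovD is active.
Cellobiose is present, so LomA is inactive.
Maltulose is absent, so LutY is inactive.
With no repressor bound, *purB* is transcribed.
So PurB is produced and active.
With repressor PurB bound, *dovT* is not transcribed.
→ *dovT* is OFF in B.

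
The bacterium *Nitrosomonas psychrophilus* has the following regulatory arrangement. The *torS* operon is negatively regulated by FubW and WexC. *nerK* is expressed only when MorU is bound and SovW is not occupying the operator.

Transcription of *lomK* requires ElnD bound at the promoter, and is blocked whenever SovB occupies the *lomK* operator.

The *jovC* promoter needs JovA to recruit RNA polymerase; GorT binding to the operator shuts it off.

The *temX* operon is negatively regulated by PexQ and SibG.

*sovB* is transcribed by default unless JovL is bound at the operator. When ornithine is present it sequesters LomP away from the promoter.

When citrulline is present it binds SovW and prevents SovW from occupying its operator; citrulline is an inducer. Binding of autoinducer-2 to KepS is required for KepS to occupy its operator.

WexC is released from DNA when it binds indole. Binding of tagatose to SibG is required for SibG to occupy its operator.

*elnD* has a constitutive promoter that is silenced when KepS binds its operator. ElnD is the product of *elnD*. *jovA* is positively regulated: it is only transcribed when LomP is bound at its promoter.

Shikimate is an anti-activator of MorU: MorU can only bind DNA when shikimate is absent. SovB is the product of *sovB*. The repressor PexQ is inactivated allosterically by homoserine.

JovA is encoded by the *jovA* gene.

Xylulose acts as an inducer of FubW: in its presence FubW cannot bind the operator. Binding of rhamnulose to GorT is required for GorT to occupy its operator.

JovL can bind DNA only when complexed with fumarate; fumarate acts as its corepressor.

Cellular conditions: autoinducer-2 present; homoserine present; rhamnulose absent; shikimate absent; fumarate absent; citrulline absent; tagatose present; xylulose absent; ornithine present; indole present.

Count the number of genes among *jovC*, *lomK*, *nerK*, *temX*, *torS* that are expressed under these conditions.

0

Rhamnulose is absent, so GorT is inactive.
Ornithine is present, so LomP is inactive.
Required activator LomP is absent, so *jovA* is not transcribed.
So JovA is not produced.
Required activator JovA is absent, so *jovC* is not transcribed.
→ *jovC* is OFF.
Fumarate is absent, so JovL is inactive.
With no repressor bound, *sovB* is transcribed.
So SovB is produced and active.
Autoinducer-2 is present, so KepS is active.
With repressor KepS bound, *elnD* is not transcribed.
So ElnD is not produced.
With repressor SovB bound, *lomK* is not transcribed.
→ *lomK* is OFF.
Citrulline is absent, so SovW is active.
Shikimate is absent, so MorU is active.
With repressor SovW bound, *nerK* is not transcribed.
→ *nerK* is OFF.
Homoserine is present, so PexQ is inactive.
Tagatose is present, so SibG is active.
With repressor SibG bound, *temX* is not transcribed.
→ *temX* is OFF.
Xylulose is absent, so FubW is active.
Indole is present, so WexC is inactive.
With repressor FubW bound, *torS* is not transcribed.
→ *torS* is OFF.
0 of the 5 genes are transcribed.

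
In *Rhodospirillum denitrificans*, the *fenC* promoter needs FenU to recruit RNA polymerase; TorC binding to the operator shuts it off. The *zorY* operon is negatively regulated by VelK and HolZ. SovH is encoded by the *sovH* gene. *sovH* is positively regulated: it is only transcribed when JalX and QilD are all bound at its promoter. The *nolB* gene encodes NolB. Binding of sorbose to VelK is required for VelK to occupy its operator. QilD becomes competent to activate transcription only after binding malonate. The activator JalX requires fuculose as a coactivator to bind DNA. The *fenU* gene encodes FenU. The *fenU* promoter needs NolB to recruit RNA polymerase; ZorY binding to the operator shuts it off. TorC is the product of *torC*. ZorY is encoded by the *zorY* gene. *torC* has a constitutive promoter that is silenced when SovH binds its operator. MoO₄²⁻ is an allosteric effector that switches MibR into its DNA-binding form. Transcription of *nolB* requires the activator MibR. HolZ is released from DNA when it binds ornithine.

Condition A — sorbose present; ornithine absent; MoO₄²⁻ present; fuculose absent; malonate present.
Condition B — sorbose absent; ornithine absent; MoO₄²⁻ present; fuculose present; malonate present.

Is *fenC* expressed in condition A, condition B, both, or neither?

B only

Condition A:
Sorbose is present, so VelK is active.
Ornithine is absent, so HolZ is active.
With repressor VelK bound, *zorY* is not transcribed.
So ZorY is not produced.
MoO₄²⁻ is present, so MibR is active.
No repressor is bound and MibR is active, so *nolB* is transcribed.
So NolB is produced and active.
No repressor is bound and NolB is active, so *fenU* is transcribed.
So FenU is produced and active.
Fuculose is absent, so JalX is inactive.
Malonate is present, so QilD is active.
Required activator JalX is absent, so *sovH* is not transcribed.
So SovH is not produced.
With no repressor bound, *torC* is transcribed.
So TorC is produced and active.
With repressor TorC bound, *fenC* is not transcribed.
→ *fenC* is OFF in A.
Condition B:
Sorbose is absent, so VelK is inactive.
Ornithine is absent, so HolZ is active.
With repressor HolZ bound, *zorY* is not transcribed.
So ZorY is not produced.
MoO₄²⁻ is present, so MibR is active.
No repressor is bound and MibR is active, so *nolB* is transcribed.
So NolB is produced and active.
No repressor is bound and NolB is active, so *fenU* is transcribed.
So FenU is produced and active.
Fuculose is present, so JalX is active.
Malonate is present, so QilD is active.
No repressor is bound and JalX and QilD are active, so *sovH* is transcribed.
So SovH is produced and active.
With repressor SovH bound, *torC* is not transcribed.
So TorC is not produced.
No repressor is bound and FenU is active, so *fenC* is transcribed.
→ *fenC* is ON in B.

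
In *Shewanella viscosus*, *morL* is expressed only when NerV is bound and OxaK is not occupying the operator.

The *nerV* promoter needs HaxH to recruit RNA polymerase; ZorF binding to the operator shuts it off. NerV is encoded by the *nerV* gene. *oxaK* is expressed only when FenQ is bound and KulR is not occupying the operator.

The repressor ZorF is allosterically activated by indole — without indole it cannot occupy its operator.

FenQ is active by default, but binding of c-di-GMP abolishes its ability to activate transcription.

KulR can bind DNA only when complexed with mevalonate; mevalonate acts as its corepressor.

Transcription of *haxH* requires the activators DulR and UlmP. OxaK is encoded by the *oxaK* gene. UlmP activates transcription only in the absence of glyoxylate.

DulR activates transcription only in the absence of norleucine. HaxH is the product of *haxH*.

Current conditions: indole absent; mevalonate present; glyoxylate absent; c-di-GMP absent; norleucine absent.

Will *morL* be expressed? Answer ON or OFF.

Mevalonate is present, so KulR is active.
c-di-GMP is absent, so FenQ is active.
With repressor KulR bound, *oxaK* is not transcribed.
So OxaK is not produced.
Norleucine is absent, so DulR is active.
Glyoxylate is absent, so UlmP is active.
No repressor is bound and DulR and UlmP are active, so *haxH* is transcribed.
So HaxH is produced and active.
Indole is absent, so ZorF is inactive.
No repressor is bound and HaxH is active, so *nerV* is transcribed.
So NerV is produced and active.
No repressor is bound and NerV is active, so *morL* is transcribed.

ON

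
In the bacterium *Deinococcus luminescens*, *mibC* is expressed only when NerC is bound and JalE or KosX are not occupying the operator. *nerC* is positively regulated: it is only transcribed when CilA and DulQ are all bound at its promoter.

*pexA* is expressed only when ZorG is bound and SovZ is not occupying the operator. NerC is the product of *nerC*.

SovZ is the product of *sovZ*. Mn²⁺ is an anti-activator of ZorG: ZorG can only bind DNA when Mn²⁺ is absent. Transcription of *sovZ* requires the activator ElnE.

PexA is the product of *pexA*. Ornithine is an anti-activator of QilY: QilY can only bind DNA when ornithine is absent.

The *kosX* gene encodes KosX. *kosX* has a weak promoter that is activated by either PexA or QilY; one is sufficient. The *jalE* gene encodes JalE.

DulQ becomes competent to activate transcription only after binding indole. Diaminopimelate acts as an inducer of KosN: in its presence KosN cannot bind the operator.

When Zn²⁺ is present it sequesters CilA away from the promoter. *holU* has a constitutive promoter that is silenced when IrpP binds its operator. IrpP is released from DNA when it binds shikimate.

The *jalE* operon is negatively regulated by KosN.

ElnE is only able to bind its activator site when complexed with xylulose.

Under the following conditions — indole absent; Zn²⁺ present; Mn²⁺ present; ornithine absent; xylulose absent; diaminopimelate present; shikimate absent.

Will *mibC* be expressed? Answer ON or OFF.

OFF

Diaminopimelate is present, so KosN is inactive.
With no repressor bound, *jalE* is transcribed.
So JalE is produced and active.
Zn²⁺ is present, so CilA is inactive.
Indole is absent, so DulQ is inactive.
Required activator CilA is absent, so *nerC* is not transcribed.
So NerC is not produced.
Mn²⁺ is present, so ZorG is inactive.
Xylulose is absent, so ElnE is inactive.
Required activator ElnE is absent, so *sovZ* is not transcribed.
So SovZ is not produced.
Required activator ZorG is absent, so *pexA* is not transcribed.
So PexA is not produced.
Ornithine is absent, so QilY is active.
Activator QilY is present, so *kosX* is transcribed.
So KosX is produced and active.
With repressor JalE bound, *mibC* is not transcribed.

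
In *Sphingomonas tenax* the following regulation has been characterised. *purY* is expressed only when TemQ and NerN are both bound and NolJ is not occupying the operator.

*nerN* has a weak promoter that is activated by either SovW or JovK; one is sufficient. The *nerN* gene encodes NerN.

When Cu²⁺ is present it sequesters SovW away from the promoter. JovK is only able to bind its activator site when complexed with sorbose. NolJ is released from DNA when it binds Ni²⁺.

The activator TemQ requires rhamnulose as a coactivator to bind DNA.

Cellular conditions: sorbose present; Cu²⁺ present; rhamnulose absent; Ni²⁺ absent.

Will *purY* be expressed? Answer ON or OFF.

OFF

Ni²⁺ is absent, so NolJ is active.
Rhamnulose is absent, so TemQ is inactive.
Cu²⁺ is present, so SovW is inactive.
Sorbose is present, so JovK is active.
Activator JovK is present, so *nerN* is transcribed.
So NerN is produced and active.
With repressor NolJ bound, *purY* is not transcribed.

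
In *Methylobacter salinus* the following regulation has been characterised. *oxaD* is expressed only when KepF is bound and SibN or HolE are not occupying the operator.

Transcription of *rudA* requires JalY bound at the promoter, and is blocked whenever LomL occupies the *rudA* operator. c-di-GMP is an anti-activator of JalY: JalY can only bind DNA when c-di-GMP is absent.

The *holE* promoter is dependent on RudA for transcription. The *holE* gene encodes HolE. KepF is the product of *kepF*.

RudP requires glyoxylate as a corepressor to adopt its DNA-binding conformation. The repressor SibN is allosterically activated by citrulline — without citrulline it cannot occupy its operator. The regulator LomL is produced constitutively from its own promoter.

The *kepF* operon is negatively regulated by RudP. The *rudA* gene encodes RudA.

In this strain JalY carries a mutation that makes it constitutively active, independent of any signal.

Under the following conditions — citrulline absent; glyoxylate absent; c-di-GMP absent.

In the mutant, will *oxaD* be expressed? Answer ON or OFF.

Citrulline is absent, so SibN is inactive.
JalY is constitutively active in this strain.
LomL is produced constitutively and is active.
With repressor LomL bound, *rudA* is not transcribed.
So RudA is not produced.
Required activator RudA is absent, so *holE* is not transcribed.
So HolE is not produced.
Glyoxylate is absent, so RudP is inactive.
With no repressor bound, *kepF* is transcribed.
So KepF is produced and active.
No repressor is bound and KepF is active, so *oxaD* is transcribed.

ON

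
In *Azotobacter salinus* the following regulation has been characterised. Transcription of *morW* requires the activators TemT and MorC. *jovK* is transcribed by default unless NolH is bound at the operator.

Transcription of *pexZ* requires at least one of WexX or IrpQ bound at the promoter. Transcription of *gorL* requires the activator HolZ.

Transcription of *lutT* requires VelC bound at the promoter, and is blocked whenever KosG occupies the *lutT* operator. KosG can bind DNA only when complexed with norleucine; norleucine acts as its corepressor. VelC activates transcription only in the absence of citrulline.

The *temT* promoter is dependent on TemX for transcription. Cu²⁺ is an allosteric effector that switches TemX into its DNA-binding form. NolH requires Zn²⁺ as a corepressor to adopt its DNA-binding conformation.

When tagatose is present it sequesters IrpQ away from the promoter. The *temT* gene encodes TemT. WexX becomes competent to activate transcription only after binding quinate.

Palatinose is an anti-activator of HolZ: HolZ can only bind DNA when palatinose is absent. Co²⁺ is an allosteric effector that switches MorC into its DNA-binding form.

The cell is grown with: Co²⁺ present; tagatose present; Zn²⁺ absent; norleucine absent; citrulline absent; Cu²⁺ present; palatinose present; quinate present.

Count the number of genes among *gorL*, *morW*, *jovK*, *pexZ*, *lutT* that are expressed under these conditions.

4

Palatinose is present, so HolZ is inactive.
Required activator HolZ is absent, so *gorL* is not transcribed.
→ *gorL* is OFF.
Cu²⁺ is present, so TemX is active.
No repressor is bound and TemX is active, so *temT* is transcribed.
So TemT is produced and active.
Co²⁺ is present, so MorC is active.
No repressor is bound and TemT and MorC are active, so *morW* is transcribed.
→ *morW* is ON.
Zn²⁺ is absent, so NolH is inactive.
With no repressor bound, *jovK* is transcribed.
→ *jovK* is ON.
Quinate is present, so WexX is active.
Tagatose is present, so IrpQ is inactive.
Activator WexX is present, so *pexZ* is transcribed.
→ *pexZ* is ON.
Citrulline is absent, so VelC is active.
Norleucine is absent, so KosG is inactive.
No repressor is bound and VelC is active, so *lutT* is transcribed.
→ *lutT* is ON.
4 of the 5 genes are transcribed.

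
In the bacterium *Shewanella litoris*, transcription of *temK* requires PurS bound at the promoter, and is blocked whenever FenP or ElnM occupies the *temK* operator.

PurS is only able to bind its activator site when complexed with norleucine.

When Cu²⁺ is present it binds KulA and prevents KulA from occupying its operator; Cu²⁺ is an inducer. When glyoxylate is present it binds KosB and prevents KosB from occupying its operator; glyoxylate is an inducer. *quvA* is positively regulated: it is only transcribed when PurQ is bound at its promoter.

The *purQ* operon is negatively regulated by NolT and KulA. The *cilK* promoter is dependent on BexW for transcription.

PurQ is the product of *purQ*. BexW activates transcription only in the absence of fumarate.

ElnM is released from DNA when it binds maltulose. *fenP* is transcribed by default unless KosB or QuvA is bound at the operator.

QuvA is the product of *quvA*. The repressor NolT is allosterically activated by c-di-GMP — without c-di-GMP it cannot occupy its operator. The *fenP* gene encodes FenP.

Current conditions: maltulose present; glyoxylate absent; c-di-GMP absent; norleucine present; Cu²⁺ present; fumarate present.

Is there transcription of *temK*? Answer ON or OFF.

Glyoxylate is absent, so KosB is active.
c-di-GMP is absent, so NolT is inactive.
Cu²⁺ is present, so KulA is inactive.
With no repressor bound, *purQ* is transcribed.
So PurQ is produced and active.
No repressor is bound and PurQ is active, so *quvA* is transcribed.
So QuvA is produced and active.
With repressor KosB bound, *fenP* is not transcribed.
So FenP is not produced.
Norleucine is present, so PurS is active.
Maltulose is present, so ElnM is inactive.
No repressor is bound and PurS is active, so *temK* is transcribed.

ON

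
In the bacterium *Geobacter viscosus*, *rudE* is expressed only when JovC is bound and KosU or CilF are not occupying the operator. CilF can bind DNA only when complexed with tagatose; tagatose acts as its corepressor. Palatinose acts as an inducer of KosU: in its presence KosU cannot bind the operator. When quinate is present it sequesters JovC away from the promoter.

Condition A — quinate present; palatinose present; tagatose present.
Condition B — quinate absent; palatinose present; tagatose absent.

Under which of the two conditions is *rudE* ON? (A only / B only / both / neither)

B only

Condition A:
Quinate is present, so JovC is inactive.
Palatinose is present, so KosU is inactive.
Tagatose is present, so CilF is active.
With repressor CilF bound, *rudE* is not transcribed.
→ *rudE* is OFF in A.
Condition B:
Quinate is absent, so JovC is active.
Palatinose is present, so KosU is inactive.
Tagatose is absent, so CilF is inactive.
No repressor is bound and JovC is active, so *rudE* is transcribed.
→ *rudE* is ON in B.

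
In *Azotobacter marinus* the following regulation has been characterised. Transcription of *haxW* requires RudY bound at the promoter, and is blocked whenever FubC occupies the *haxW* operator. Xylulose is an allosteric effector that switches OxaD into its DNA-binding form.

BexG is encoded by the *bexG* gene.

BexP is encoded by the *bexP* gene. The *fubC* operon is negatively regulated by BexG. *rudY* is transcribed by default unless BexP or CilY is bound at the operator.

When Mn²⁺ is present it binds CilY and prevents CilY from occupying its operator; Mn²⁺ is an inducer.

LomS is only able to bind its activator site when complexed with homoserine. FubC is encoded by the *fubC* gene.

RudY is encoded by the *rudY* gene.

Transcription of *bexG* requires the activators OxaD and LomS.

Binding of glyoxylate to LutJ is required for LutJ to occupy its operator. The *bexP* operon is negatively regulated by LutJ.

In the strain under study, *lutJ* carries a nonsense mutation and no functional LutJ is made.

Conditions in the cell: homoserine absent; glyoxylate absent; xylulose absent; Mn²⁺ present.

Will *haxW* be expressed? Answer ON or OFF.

OFF

LutJ is non-functional in this strain, so it has no effect.
With no repressor bound, *bexP* is transcribed.
So BexP is produced and active.
Mn²⁺ is present, so CilY is inactive.
With repressor BexP bound, *rudY* is not transcribed.
So RudY is not produced.
Xylulose is absent, so OxaD is inactive.
Homoserine is absent, so LomS is inactive.
Required activator OxaD is absent, so *bexG* is not transcribed.
So BexG is not produced.
With no repressor bound, *fubC* is transcribed.
So FubC is produced and active.
With repressor FubC bound, *haxW* is not transcribed.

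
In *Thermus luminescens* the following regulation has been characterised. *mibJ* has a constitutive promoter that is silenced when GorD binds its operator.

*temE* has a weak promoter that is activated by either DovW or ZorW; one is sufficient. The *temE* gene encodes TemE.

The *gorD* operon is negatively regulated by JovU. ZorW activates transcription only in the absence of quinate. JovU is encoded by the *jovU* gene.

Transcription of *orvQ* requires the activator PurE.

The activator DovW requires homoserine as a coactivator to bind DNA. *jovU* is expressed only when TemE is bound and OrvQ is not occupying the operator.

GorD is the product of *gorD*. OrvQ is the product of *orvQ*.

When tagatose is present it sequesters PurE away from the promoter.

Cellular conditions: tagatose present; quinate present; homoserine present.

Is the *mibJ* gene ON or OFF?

ON

Tagatose is present, so PurE is inactive.
Required activator PurE is absent, so *orvQ* is not transcribed.
So OrvQ is not produced.
Homoserine is present, so DovW is active.
Quinate is present, so ZorW is inactive.
Activator DovW is present, so *temE* is transcribed.
So TemE is produced and active.
No repressor is bound and TemE is active, so *jovU* is transcribed.
So JovU is produced and active.
With repressor JovU bound, *gorD* is not transcribed.
So GorD is not produced.
With no repressor bound, *mibJ* is transcribed.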